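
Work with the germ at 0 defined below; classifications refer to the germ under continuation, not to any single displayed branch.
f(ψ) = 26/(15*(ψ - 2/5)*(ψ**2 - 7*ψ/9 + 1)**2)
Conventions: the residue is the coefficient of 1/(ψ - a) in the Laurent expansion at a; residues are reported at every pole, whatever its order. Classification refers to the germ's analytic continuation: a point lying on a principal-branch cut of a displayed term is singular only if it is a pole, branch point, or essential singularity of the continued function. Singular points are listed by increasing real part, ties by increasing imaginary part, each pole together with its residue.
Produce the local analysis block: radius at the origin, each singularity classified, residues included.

Denominator factor (ψ**2 - 7*ψ/9 + 1)^2: discriminant -275/81, complex-conjugate roots (7/18) + ((5/18)*sqrt(11))*i and (7/18) - ((5/18)*sqrt(11))*i; poles of order 2, moduli 1 and 1.
Denominator factor (ψ - 2/5): pole of order 1 at 2/5, modulus 2/5.
The radius of convergence is the smallest modulus among the singular points: 2/5.
The factor ψ**2 - 7*ψ/9 + 1 splits as (ψ - a)(ψ - a') with a = (7/18) - ((5/18)*sqrt(11))*i, a' = (7/18) + ((5/18)*sqrt(11))*i. At the order-2 pole a set g(ψ) = (ψ - a)^2*f(ψ) = [26/(15*(ψ - 2/5))] / (ψ - a')^2.
Order-2 pole: residue = g'(a); g'((7/18) - ((5/18)*sqrt(11))*i) = (-43875/36481) - ((3619863/551775125)*sqrt(11))*i, so the residue is (-43875/36481) - ((3619863/551775125)*sqrt(11))*i.
The factor ψ**2 - 7*ψ/9 + 1 splits as (ψ - a)(ψ - a') with a = (7/18) + ((5/18)*sqrt(11))*i, a' = (7/18) - ((5/18)*sqrt(11))*i. At the order-2 pole a set g(ψ) = (ψ - a)^2*f(ψ) = [26/(15*(ψ - 2/5))] / (ψ - a')^2.
Order-2 pole: residue = g'(a); g'((7/18) + ((5/18)*sqrt(11))*i) = (-43875/36481) + ((3619863/551775125)*sqrt(11))*i, so the residue is (-43875/36481) + ((3619863/551775125)*sqrt(11))*i.
At the order-1 pole 2/5 set g(ψ) = (ψ - (2/5))*f(ψ) = 26/(15*(ψ**2 - 7*ψ/9 + 1)**2).
Simple pole: residue = g(a) at a = 2/5, which is 87750/36481.
List the singular points by increasing real part (a conjugate pair: the negative imaginary part first).

Radius of convergence at 0: 2/5.
At (7/18) - ((5/18)*sqrt(11))*i: a pole of order 2; residue (-43875/36481) - ((3619863/551775125)*sqrt(11))*i.
At (7/18) + ((5/18)*sqrt(11))*i: a pole of order 2; residue (-43875/36481) + ((3619863/551775125)*sqrt(11))*i.
At 2/5: a pole of order 1; residue 87750/36481.


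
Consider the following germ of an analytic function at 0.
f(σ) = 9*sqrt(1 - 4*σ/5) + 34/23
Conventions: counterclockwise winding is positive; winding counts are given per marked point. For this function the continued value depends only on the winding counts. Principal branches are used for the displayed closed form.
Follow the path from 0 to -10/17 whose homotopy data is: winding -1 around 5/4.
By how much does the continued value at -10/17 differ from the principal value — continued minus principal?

The rational part is single-valued and drops out of the difference; each branch term changes only by its own monodromy.
(9)*sqrt(1 - σ/(5/4)): winding -1 is odd, the square root flips sign, contributing -2*(9)*sqrt(1 - (-10/17)/(5/4)) = -2*(9)*sqrt(25/17) = -(90/17)*sqrt(17).
Summing the contributions at σ = -10/17 gives -(90/17)*sqrt(17).

Continued minus principal equals -(90/17)*sqrt(17).


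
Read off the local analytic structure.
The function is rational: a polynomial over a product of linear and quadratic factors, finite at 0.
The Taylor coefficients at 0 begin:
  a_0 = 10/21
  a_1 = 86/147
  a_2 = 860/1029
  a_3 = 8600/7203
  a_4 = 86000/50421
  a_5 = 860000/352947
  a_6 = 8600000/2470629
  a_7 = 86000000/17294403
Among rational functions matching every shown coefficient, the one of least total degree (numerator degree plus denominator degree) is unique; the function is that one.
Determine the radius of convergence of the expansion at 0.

No rational of total degree below 2 reproduces all 8 coefficients; solving the [1/1] Pade equations on them gives f(ξ) = (ξ/15 - 1/3)/(ξ - 7/10), whose expansion matches every shown term.
Denominator factor (ξ - 7/10): pole of order 1 at 7/10, modulus 7/10.
The radius of convergence is the smallest modulus among the singular points: 7/10.

The radius of convergence is 7/10.


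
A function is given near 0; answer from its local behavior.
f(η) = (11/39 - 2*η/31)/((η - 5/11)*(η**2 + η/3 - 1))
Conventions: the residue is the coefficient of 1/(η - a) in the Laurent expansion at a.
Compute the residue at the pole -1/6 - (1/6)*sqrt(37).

The factor η**2 + η/3 - 1 splits as (η - a)(η - a') with a = -1/6 - (1/6)*sqrt(37), a' = -1/6 + (1/6)*sqrt(37). At the order-1 pole a set g(η) = (η - a)*f(η) = [(11/39 - 2*η/31)/(η - 5/11)] / (η - a').
Simple pole: residue = g(a) at a = -1/6 - (1/6)*sqrt(37), which is 36971/187798 - (101453/6948526)*sqrt(37).

The residue is 36971/187798 - (101453/6948526)*sqrt(37).


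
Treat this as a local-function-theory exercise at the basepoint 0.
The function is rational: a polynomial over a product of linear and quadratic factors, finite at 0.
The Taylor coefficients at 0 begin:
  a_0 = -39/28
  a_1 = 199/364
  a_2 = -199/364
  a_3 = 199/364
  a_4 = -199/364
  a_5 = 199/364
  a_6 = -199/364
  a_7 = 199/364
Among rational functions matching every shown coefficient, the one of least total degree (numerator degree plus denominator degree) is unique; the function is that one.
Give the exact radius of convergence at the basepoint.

No rational of total degree below 2 reproduces all 8 coefficients; solving the [1/1] Pade equations on them gives f(ζ) = (-11*ζ/13 - 39/28)/(ζ + 1), whose expansion matches every shown term.
Denominator factor (ζ + 1): pole of order 1 at -1, modulus 1.
The radius of convergence is the smallest modulus among the singular points: 1.

The radius of convergence is 1.


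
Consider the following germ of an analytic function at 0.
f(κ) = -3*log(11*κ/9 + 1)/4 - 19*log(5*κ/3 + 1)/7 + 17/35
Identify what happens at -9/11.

The point is a logarithmic branch point.

The term (-3/4)*log(1 - κ/(-9/11)) has argument 1 - -9/11/(-9/11) = 0 at -9/11: a logarithmic (infinitely-sheeted) branch point; the remaining terms are analytic or single-valued there.


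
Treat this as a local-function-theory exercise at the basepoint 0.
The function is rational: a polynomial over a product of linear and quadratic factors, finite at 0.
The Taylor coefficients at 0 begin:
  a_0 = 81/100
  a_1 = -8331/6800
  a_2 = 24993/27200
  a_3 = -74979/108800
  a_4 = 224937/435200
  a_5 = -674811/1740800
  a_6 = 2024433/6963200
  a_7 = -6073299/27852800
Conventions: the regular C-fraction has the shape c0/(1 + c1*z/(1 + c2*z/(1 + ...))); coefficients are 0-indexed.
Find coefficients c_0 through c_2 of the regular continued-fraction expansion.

Taylor coefficients (read off): a_0 = 81/100, a_1 = -8331/6800, a_2 = 24993/27200.
c0 = a_0 = 81/100. Peel one level at a time: if S = 1 + c*z/S' with S'(0) = 1, then c is the z-coefficient of S and S' = c*z/(S - 1).
S_1 = c0/f = 1 + (2777/1836)*z + (485975/421362)*z^2 + ...; c1 = 2777/1836.
S_2 = c1*z/(S_1 - 1) = 1 + (-350/459)*z + ...; c2 = -350/459.

The regular C-fraction coefficients are [81/100, 2777/1836, -350/459].


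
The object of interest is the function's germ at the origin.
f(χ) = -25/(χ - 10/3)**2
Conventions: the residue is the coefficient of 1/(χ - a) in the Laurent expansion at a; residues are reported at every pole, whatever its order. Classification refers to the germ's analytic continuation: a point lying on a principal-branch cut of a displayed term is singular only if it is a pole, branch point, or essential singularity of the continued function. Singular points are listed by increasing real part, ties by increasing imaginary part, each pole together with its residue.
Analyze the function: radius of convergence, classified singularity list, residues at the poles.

Radius of convergence at 0: 10/3.
At 10/3: a pole of order 2; residue 0.

Denominator factor (χ - 10/3)^2: pole of order 2 at 10/3, modulus 10/3.
The radius of convergence is the smallest modulus among the singular points: 10/3.
At the order-2 pole 10/3 set g(χ) = (χ - (10/3))^2*f(χ) = -25.
Order-2 pole: residue = g'(a); g'(10/3) = 0, so the residue is 0.


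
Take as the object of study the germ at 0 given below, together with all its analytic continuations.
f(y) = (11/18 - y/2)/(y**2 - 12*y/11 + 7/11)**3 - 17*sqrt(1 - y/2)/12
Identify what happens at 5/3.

The point is a regular point.

Denominator factors: y**2 - 12*y/11 + 7/11 = 158/99 at y = 5/3 — none vanishes.
Branch term sqrt(1 - y/(2)): argument at 5/3 is 1/6, nonzero, so 5/3 is not its branch point (a point on a principal cut is still regular for the continued germ).
So the germ continues analytically to 5/3.


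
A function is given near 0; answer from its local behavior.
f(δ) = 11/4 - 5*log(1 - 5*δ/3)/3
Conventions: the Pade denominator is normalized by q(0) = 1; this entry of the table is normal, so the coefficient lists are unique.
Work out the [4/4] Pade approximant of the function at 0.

The Pade approximant has numerator coefficients [11/4, -115/18, 725/252, 3875/3402, -18875/40824]; denominator coefficients [1, -10/3, 25/7, -250/189, 125/1134].

Taylor coefficients needed (expand at 0): a_0 = 11/4, a_1 = 25/9, a_2 = 125/54, a_3 = 625/243, a_4 = 3125/972, a_5 = 3125/729, a_6 = 78125/13122, a_7 = 390625/45927, a_8 = 1953125/157464.
Write the denominator as Q(δ) = 1 + q1*δ + q2*δ^2 + q3*δ^3 + q4*δ^4. Requiring Q*f - P = O(δ^9) with deg P <= 4 kills the coefficients of δ^5..δ^8 in Q*f:
  δ^5: a_5 + q1*a_4 + q2*a_3 + q3*a_2 + q4*a_1 = 0, i.e. 3125/729 + (3125/972)*q1 + (625/243)*q2 + (125/54)*q3 + (25/9)*q4 = 0.
  δ^6: a_6 + q1*a_5 + q2*a_4 + q3*a_3 + q4*a_2 = 0, i.e. 78125/13122 + (3125/729)*q1 + (3125/972)*q2 + (625/243)*q3 + (125/54)*q4 = 0.
  δ^7: a_7 + q1*a_6 + q2*a_5 + q3*a_4 + q4*a_3 = 0, i.e. 390625/45927 + (78125/13122)*q1 + (3125/729)*q2 + (3125/972)*q3 + (625/243)*q4 = 0.
  δ^8: a_8 + q1*a_7 + q2*a_6 + q3*a_5 + q4*a_4 = 0, i.e. 1953125/157464 + (390625/45927)*q1 + (78125/13122)*q2 + (3125/729)*q3 + (3125/972)*q4 = 0.
Solving this linear system: q1 = -10/3, q2 = 25/7, q3 = -250/189, q4 = 125/1134.
The numerator is Q*f truncated at degree 4: P0 = a_0 = 11/4; P1 = a_1 + q1*a_0 = -115/18; P2 = a_2 + q1*a_1 + q2*a_0 = 725/252; P3 = a_3 + q1*a_2 + q2*a_1 + q3*a_0 = 3875/3402; P4 = a_4 + q1*a_3 + q2*a_2 + q3*a_1 + q4*a_0 = -18875/40824.


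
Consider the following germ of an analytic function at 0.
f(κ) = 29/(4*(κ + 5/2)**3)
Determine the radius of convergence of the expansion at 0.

The radius of convergence is 5/2.

Denominator factor (κ + 5/2)^3: pole of order 3 at -5/2, modulus 5/2.
The radius of convergence is the smallest modulus among the singular points: 5/2.


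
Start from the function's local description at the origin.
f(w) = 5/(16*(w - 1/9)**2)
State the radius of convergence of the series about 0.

Denominator factor (w - 1/9)^2: pole of order 2 at 1/9, modulus 1/9.
The radius of convergence is the smallest modulus among the singular points: 1/9.

The radius of convergence is 1/9.


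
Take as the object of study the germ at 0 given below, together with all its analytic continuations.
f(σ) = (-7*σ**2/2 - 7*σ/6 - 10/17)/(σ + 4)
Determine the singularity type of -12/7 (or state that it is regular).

Denominator factors: σ + 4 = 16/7 at σ = -12/7 — none vanishes.
So the germ continues analytically to -12/7.

The point is a regular point.


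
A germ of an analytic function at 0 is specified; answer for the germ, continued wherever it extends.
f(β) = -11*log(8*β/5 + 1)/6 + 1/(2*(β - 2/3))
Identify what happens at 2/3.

The denominator factor β - 2/3 vanishes at 2/3 and appears to the power 1; the numerator there equals 1/2, nonzero, and no other factor vanishes.
The branch terms are analytic at this point.
Hence a pole whose order is the multiplicity, 1.

The point is a pole of order 1.


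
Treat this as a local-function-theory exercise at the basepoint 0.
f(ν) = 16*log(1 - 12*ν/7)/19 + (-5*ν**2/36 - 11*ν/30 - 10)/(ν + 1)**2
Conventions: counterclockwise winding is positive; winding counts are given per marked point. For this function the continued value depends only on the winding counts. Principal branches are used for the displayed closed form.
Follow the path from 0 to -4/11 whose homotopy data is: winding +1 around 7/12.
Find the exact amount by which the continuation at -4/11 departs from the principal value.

Continued minus principal equals (32/19)*pi*i.

The rational part is single-valued and drops out of the difference; each branch term changes only by its own monodromy.
(16/19)*log(1 - ν/(7/12)): each positive loop around 7/12 adds 2*pi*i to the log, so winding +1 contributes (16/19)*(1)*2*pi*i = (32/19)*pi*i.
Summing the contributions at ν = -4/11 gives (32/19)*pi*i.


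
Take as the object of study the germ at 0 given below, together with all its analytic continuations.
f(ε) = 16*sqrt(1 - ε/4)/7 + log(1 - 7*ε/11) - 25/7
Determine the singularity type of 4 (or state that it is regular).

The point is an algebraic (square-root) branch point.

The term (16/7)*sqrt(1 - ε/(4)) has argument 1 - 4/(4) = 0 at 4: a square-root (algebraic, two-sheeted) branch point; the remaining terms are analytic or single-valued there.


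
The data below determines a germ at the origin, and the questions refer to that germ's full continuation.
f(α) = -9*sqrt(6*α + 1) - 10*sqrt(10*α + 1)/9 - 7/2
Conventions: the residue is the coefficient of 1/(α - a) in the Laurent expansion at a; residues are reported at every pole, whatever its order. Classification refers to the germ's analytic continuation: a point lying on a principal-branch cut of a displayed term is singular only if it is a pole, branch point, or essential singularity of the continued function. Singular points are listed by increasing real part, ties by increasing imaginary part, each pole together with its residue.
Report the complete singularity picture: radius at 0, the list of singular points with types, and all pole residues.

Branch term (-10/9)*sqrt(1 - α/(-1/10)): its argument vanishes at α = -1/10, a square-root branch point, modulus 1/10.
Branch term (-9)*sqrt(1 - α/(-1/6)): its argument vanishes at α = -1/6, a square-root branch point, modulus 1/6.
The radius of convergence is the smallest modulus among the singular points: 1/10.
List the singular points by increasing real part (a conjugate pair: the negative imaginary part first).

Radius of convergence at 0: 1/10.
At -1/6: an algebraic (square-root) branch point.
At -1/10: an algebraic (square-root) branch point.


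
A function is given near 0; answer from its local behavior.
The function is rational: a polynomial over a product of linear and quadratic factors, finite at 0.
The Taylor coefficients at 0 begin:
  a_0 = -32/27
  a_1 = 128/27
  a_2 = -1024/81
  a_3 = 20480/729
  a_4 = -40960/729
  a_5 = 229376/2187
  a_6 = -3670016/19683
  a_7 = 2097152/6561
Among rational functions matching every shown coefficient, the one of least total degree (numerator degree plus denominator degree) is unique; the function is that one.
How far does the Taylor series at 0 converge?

No rational of total degree below 3 reproduces all 8 coefficients; solving the [0/3] Pade equations on them gives f(τ) = -1/(2*(τ + 3/4)**3), whose expansion matches every shown term.
Denominator factor (τ + 3/4)^3: pole of order 3 at -3/4, modulus 3/4.
The radius of convergence is the smallest modulus among the singular points: 3/4.

The radius of convergence is 3/4.


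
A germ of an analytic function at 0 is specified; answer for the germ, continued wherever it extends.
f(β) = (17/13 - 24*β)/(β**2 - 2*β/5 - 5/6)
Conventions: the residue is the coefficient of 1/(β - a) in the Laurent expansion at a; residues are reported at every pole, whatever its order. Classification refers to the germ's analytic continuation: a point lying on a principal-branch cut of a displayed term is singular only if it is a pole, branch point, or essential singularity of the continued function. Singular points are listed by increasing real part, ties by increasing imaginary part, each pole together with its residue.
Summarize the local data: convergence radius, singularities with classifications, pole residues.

Denominator factor (β**2 - 2*β/5 - 5/6): discriminant 262/75, real irrational roots 1/5 + (1/30)*sqrt(786) and 1/5 - (1/30)*sqrt(786); poles of order 1, moduli 1/5 + (1/30)*sqrt(786) and -1/5 + (1/30)*sqrt(786).
The radius of convergence is the smallest modulus among the singular points: -1/5 + (1/30)*sqrt(786).
The factor β**2 - 2*β/5 - 5/6 splits as (β - a)(β - a') with a = 1/5 - (1/30)*sqrt(786), a' = 1/5 + (1/30)*sqrt(786). At the order-1 pole a set g(β) = (β - a)*f(β) = [17/13 - 24*β] / (β - a').
Simple pole: residue = g(a) at a = 1/5 - (1/30)*sqrt(786), which is -12 + (227/3406)*sqrt(786).
The factor β**2 - 2*β/5 - 5/6 splits as (β - a)(β - a') with a = 1/5 + (1/30)*sqrt(786), a' = 1/5 - (1/30)*sqrt(786). At the order-1 pole a set g(β) = (β - a)*f(β) = [17/13 - 24*β] / (β - a').
Simple pole: residue = g(a) at a = 1/5 + (1/30)*sqrt(786), which is -12 - (227/3406)*sqrt(786).
List the singular points by increasing real part (a conjugate pair: the negative imaginary part first).

Radius of convergence at 0: -1/5 + (1/30)*sqrt(786).
At 1/5 - (1/30)*sqrt(786): a pole of order 1; residue -12 + (227/3406)*sqrt(786).
At 1/5 + (1/30)*sqrt(786): a pole of order 1; residue -12 - (227/3406)*sqrt(786).


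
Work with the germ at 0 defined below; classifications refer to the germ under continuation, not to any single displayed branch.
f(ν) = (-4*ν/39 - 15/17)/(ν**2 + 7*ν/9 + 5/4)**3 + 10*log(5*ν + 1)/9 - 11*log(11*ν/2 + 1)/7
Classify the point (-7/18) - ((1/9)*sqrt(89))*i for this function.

The denominator factor ν**2 + 7*ν/9 + 5/4 vanishes at (-7/18) - ((1/9)*sqrt(89))*i and appears to the power 3; the numerator there equals (-5027/5967) + ((4/351)*sqrt(89))*i, nonzero, and no other factor vanishes.
The branch terms are analytic at this point.
Hence a pole whose order is the multiplicity, 3.

The point is a pole of order 3.


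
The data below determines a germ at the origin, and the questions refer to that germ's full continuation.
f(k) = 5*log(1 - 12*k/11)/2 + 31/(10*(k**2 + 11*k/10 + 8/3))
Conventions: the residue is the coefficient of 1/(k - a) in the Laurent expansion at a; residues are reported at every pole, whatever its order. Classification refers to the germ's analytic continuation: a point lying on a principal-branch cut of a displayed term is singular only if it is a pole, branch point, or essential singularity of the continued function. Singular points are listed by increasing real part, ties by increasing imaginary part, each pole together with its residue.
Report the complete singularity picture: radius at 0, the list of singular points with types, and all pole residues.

Denominator factor (k**2 + 11*k/10 + 8/3): discriminant -2837/300, complex-conjugate roots (-11/20) + ((1/60)*sqrt(8511))*i and (-11/20) - ((1/60)*sqrt(8511))*i; poles of order 1, moduli (2/3)*sqrt(6) and (2/3)*sqrt(6).
Branch term (5/2)*log(1 - k/(11/12)): its argument vanishes at k = 11/12, a logarithmic branch point, modulus 11/12.
The radius of convergence is the smallest modulus among the singular points: 11/12.
The branch term is analytic at (-11/20) - ((1/60)*sqrt(8511))*i and contributes nothing to the residue; only the rational part matters.
The factor k**2 + 11*k/10 + 8/3 splits as (k - a)(k - a') with a = (-11/20) - ((1/60)*sqrt(8511))*i, a' = (-11/20) + ((1/60)*sqrt(8511))*i. At the order-1 pole a set g(k) = (k - a)*(rational part) = [31/10] / (k - a').
Simple pole: residue = g(a) at a = (-11/20) - ((1/60)*sqrt(8511))*i, which is ((31/2837)*sqrt(8511))*i.
The branch term is analytic at (-11/20) + ((1/60)*sqrt(8511))*i and contributes nothing to the residue; only the rational part matters.
The factor k**2 + 11*k/10 + 8/3 splits as (k - a)(k - a') with a = (-11/20) + ((1/60)*sqrt(8511))*i, a' = (-11/20) - ((1/60)*sqrt(8511))*i. At the order-1 pole a set g(k) = (k - a)*(rational part) = [31/10] / (k - a').
Simple pole: residue = g(a) at a = (-11/20) + ((1/60)*sqrt(8511))*i, which is -((31/2837)*sqrt(8511))*i.
List the singular points by increasing real part (a conjugate pair: the negative imaginary part first).

Radius of convergence at 0: 11/12.
At (-11/20) - ((1/60)*sqrt(8511))*i: a pole of order 1; residue ((31/2837)*sqrt(8511))*i.
At (-11/20) + ((1/60)*sqrt(8511))*i: a pole of order 1; residue -((31/2837)*sqrt(8511))*i.
At 11/12: a logarithmic branch point.


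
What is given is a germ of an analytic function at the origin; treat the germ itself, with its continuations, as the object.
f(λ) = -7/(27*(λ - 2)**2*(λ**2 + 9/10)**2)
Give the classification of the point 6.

Denominator factors: λ - 2 = 4 at λ = 6; λ**2 + 9/10 = 369/10 at λ = 6 — none vanishes.
So the germ continues analytically to 6.

The point is a regular point.


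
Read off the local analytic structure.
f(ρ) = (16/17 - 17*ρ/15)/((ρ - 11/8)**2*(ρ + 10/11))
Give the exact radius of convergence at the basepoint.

The radius of convergence is 10/11.

Denominator factor (ρ + 10/11): pole of order 1 at -10/11, modulus 10/11.
Denominator factor (ρ - 11/8)^2: pole of order 2 at 11/8, modulus 11/8.
The radius of convergence is the smallest modulus among the singular points: 10/11.


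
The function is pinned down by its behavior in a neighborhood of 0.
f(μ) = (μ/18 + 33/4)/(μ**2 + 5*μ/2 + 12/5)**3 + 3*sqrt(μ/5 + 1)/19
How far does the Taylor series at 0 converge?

The radius of convergence is (2/5)*sqrt(15).

Denominator factor (μ**2 + 5*μ/2 + 12/5)^3: discriminant -67/20, complex-conjugate roots (-5/4) + ((1/20)*sqrt(335))*i and (-5/4) - ((1/20)*sqrt(335))*i; poles of order 3, moduli (2/5)*sqrt(15) and (2/5)*sqrt(15).
Branch term (3/19)*sqrt(1 - μ/(-5)): its argument vanishes at μ = -5, a square-root branch point, modulus 5.
The radius of convergence is the smallest modulus among the singular points: (2/5)*sqrt(15).


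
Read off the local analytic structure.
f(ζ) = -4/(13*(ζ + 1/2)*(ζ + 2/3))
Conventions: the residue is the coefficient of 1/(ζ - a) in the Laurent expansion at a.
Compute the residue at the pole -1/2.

The residue is -24/13.

At the order-1 pole -1/2 set g(ζ) = (ζ - (-1/2))*f(ζ) = -4/(13*(ζ + 2/3)).
Simple pole: residue = g(a) at a = -1/2, which is -24/13.


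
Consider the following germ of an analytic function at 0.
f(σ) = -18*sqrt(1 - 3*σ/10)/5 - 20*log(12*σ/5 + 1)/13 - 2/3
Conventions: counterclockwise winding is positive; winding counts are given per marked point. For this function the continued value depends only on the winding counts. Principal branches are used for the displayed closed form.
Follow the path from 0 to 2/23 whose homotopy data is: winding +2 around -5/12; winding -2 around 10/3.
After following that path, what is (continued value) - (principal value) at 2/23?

The rational part is single-valued and drops out of the difference; each branch term changes only by its own monodromy.
(-20/13)*log(1 - σ/(-5/12)): each positive loop around -5/12 adds 2*pi*i to the log, so winding +2 contributes (-20/13)*(2)*2*pi*i = -(80/13)*pi*i.
(-18/5)*sqrt(1 - σ/(10/3)): winding -2 is even, the square root returns to the same sheet, contribution 0.
Summing the contributions at σ = 2/23 gives -(80/13)*pi*i.

Continued minus principal equals -(80/13)*pi*i.


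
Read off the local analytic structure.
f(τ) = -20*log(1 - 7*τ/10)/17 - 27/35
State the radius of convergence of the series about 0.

The radius of convergence is 10/7.

Branch term (-20/17)*log(1 - τ/(10/7)): its argument vanishes at τ = 10/7, a logarithmic branch point, modulus 10/7.
The radius of convergence is the smallest modulus among the singular points: 10/7.


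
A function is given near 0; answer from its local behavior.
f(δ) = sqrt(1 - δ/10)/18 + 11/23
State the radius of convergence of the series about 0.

Branch term (1/18)*sqrt(1 - δ/(10)): its argument vanishes at δ = 10, a square-root branch point, modulus 10.
The radius of convergence is the smallest modulus among the singular points: 10.

The radius of convergence is 10.


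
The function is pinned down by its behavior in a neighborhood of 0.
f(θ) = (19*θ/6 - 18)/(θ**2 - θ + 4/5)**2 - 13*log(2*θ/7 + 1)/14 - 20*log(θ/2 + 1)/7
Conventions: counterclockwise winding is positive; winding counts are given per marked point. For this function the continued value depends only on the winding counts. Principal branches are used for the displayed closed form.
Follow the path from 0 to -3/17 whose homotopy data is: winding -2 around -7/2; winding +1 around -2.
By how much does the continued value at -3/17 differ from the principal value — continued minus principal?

The rational part is single-valued and drops out of the difference; each branch term changes only by its own monodromy.
(-20/7)*log(1 - θ/(-2)): each positive loop around -2 adds 2*pi*i to the log, so winding +1 contributes (-20/7)*(1)*2*pi*i = -(40/7)*pi*i.
(-13/14)*log(1 - θ/(-7/2)): each positive loop around -7/2 adds 2*pi*i to the log, so winding -2 contributes (-13/14)*(-2)*2*pi*i = (26/7)*pi*i.
Summing the contributions at θ = -3/17 gives -(2)*pi*i.

Continued minus principal equals -(2)*pi*i.


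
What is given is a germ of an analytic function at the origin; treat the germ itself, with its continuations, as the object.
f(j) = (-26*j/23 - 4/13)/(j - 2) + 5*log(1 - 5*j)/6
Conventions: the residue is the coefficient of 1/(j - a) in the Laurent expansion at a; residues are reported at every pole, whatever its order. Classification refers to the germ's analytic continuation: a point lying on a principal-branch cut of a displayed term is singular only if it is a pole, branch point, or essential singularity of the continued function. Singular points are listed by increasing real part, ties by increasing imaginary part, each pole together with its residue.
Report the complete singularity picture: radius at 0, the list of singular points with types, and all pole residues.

Denominator factor (j - 2): pole of order 1 at 2, modulus 2.
Branch term (5/6)*log(1 - j/(1/5)): its argument vanishes at j = 1/5, a logarithmic branch point, modulus 1/5.
The radius of convergence is the smallest modulus among the singular points: 1/5.
The branch term is analytic at 2 and contributes nothing to the residue; only the rational part matters.
At the order-1 pole 2 set g(j) = (j - (2))*(rational part) = -26*j/23 - 4/13.
Simple pole: residue = g(a) at a = 2, which is -768/299.
List the singular points by increasing real part (a conjugate pair: the negative imaginary part first).

Radius of convergence at 0: 1/5.
At 1/5: a logarithmic branch point.
At 2: a pole of order 1; residue -768/299.


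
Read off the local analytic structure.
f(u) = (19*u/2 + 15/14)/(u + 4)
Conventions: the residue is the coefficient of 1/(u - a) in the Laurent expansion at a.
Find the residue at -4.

The residue is -517/14.

At the order-1 pole -4 set g(u) = (u - (-4))*f(u) = 19*u/2 + 15/14.
Simple pole: residue = g(a) at a = -4, which is -517/14.


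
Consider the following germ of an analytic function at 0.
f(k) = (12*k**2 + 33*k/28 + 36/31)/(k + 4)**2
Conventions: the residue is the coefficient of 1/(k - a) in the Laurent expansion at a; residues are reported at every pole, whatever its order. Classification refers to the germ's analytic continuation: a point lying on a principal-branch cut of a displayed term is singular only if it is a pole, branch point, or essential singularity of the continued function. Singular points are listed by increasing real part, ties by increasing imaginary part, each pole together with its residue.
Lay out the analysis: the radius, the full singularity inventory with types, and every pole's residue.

Denominator factor (k + 4)^2: pole of order 2 at -4, modulus 4.
The radius of convergence is the smallest modulus among the singular points: 4.
At the order-2 pole -4 set g(k) = (k - (-4))^2*f(k) = 12*k**2 + 33*k/28 + 36/31.
Order-2 pole: residue = g'(a); g'(-4) = -2655/28, so the residue is -2655/28.

Radius of convergence at 0: 4.
At -4: a pole of order 2; residue -2655/28.


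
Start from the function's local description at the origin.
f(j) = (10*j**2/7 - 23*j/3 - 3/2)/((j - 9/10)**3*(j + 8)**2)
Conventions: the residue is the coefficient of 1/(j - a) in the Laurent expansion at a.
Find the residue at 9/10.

The residue is 38246000/1317587061.

At the order-3 pole 9/10 set g(j) = (j - (9/10))^3*f(j) = (10*j**2/7 - 23*j/3 - 3/2)/(j + 8)**2.
Order-3 pole: residue = g''(a)/2; g''(9/10) = 76492000/1317587061, so the residue is 38246000/1317587061.


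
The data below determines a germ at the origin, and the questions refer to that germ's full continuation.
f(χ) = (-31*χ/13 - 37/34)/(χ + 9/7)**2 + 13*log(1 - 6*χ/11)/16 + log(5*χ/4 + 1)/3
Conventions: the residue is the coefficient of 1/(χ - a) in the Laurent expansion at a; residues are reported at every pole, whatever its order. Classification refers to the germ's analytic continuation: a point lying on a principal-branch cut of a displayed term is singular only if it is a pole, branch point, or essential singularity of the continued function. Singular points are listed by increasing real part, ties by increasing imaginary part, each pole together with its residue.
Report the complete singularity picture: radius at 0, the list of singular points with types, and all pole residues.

Denominator factor (χ + 9/7)^2: pole of order 2 at -9/7, modulus 9/7.
Branch term (1/3)*log(1 - χ/(-4/5)): its argument vanishes at χ = -4/5, a logarithmic branch point, modulus 4/5.
Branch term (13/16)*log(1 - χ/(11/6)): its argument vanishes at χ = 11/6, a logarithmic branch point, modulus 11/6.
The radius of convergence is the smallest modulus among the singular points: 4/5.
The branch terms are analytic at -9/7 and contribute nothing to the residue; only the rational part matters.
At the order-2 pole -9/7 set g(χ) = (χ - (-9/7))^2*(rational part) = -31*χ/13 - 37/34.
Order-2 pole: residue = g'(a); g'(-9/7) = -31/13, so the residue is -31/13.
List the singular points by increasing real part (a conjugate pair: the negative imaginary part first).

Radius of convergence at 0: 4/5.
At -9/7: a pole of order 2; residue -31/13.
At -4/5: a logarithmic branch point.
At 11/6: a logarithmic branch point.


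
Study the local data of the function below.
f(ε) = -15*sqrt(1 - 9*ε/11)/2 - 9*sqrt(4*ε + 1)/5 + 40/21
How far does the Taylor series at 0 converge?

The radius of convergence is 1/4.

Branch term (-15/2)*sqrt(1 - ε/(11/9)): its argument vanishes at ε = 11/9, a square-root branch point, modulus 11/9.
Branch term (-9/5)*sqrt(1 - ε/(-1/4)): its argument vanishes at ε = -1/4, a square-root branch point, modulus 1/4.
The radius of convergence is the smallest modulus among the singular points: 1/4.


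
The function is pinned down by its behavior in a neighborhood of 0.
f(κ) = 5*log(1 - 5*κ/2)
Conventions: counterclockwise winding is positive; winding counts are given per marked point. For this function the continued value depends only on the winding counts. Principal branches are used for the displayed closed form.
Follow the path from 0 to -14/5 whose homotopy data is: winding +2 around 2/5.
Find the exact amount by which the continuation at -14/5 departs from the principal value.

Continued minus principal equals (20)*pi*i.

The rational part is single-valued and drops out of the difference; each branch term changes only by its own monodromy.
(5)*log(1 - κ/(2/5)): each positive loop around 2/5 adds 2*pi*i to the log, so winding +2 contributes (5)*(2)*2*pi*i = (20)*pi*i.
Summing the contributions at κ = -14/5 gives (20)*pi*i.


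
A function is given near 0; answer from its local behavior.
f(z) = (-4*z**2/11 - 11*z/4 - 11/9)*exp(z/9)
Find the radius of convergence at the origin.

The radius of convergence is infinite.

The factor exp(z/9) is entire and contributes no finite singular point.
The polynomial part has no poles.
No finite singular points: the Taylor series at 0 converges everywhere.


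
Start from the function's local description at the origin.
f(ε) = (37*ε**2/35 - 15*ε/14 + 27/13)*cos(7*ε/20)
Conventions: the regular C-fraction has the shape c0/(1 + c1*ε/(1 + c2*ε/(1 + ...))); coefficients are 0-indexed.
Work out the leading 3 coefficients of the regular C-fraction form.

The regular C-fraction coefficients are [27/13, 65/126, 576679/1638000].

Taylor coefficients (expand at 0): a_0 = 27/13, a_1 = -15/14, a_2 = 67699/72800.
c0 = a_0 = 27/13. Peel one level at a time: if S = 1 + c*ε/S' with S'(0) = 1, then c is the ε-coefficient of S and S' = c*ε/(S - 1).
S_1 = c0/f = 1 + (65/126)*ε + (-576679/3175200)*ε^2 + ...; c1 = 65/126.
S_2 = c1*ε/(S_1 - 1) = 1 + (576679/1638000)*ε + ...; c2 = 576679/1638000.


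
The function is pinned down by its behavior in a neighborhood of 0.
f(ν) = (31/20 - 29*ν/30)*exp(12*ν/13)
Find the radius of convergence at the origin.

The radius of convergence is infinite.

The factor exp(12*ν/13) is entire and contributes no finite singular point.
The polynomial part has no poles.
No finite singular points: the Taylor series at 0 converges everywhere.


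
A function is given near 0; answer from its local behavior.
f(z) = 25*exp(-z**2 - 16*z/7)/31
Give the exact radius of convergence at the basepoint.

The factor exp(-z**2 - 16*z/7) is entire and contributes no finite singular point.
The polynomial part has no poles.
No finite singular points: the Taylor series at 0 converges everywhere.

The radius of convergence is infinite.


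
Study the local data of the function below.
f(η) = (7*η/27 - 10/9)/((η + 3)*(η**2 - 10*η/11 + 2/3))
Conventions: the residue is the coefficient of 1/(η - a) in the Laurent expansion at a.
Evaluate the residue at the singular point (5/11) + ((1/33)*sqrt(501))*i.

The factor η**2 - 10*η/11 + 2/3 splits as (η - a)(η - a') with a = (5/11) + ((1/33)*sqrt(501))*i, a' = (5/11) - ((1/33)*sqrt(501))*i. At the order-1 pole a set g(η) = (η - a)*f(η) = [(7*η/27 - 10/9)/(η + 3)] / (η - a').
Simple pole: residue = g(a) at a = (5/11) + ((1/33)*sqrt(501))*i, which is (187/2454) + ((32461/3688362)*sqrt(501))*i.

The residue is (187/2454) + ((32461/3688362)*sqrt(501))*i.


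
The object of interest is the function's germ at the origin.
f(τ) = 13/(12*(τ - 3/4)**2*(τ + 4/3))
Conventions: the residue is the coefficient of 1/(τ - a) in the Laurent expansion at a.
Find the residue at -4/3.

The residue is 156/625.

At the order-1 pole -4/3 set g(τ) = (τ - (-4/3))*f(τ) = 13/(12*(τ - 3/4)**2).
Simple pole: residue = g(a) at a = -4/3, which is 156/625.


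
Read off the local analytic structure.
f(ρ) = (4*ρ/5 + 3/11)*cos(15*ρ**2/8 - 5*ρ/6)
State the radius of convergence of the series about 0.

The radius of convergence is infinite.

The factor cos(15*ρ**2/8 - 5*ρ/6) is entire and contributes no finite singular point.
The polynomial part has no poles.
No finite singular points: the Taylor series at 0 converges everywhere.


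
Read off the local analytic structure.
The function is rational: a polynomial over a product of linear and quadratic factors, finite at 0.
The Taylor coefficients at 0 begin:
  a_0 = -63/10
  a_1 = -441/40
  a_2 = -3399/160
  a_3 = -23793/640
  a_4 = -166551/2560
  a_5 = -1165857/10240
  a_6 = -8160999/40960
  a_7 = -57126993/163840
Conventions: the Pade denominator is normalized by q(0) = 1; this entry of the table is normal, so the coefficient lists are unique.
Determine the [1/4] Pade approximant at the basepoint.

The Pade approximant has numerator coefficients [-63/10, -441/40]; denominator coefficients [1, 0, -1133/336, 0, 14729/14112].

Taylor coefficients needed (read off): a_0 = -63/10, a_1 = -441/40, a_2 = -3399/160, a_3 = -23793/640, a_4 = -166551/2560, a_5 = -1165857/10240.
Write the denominator as Q(d) = 1 + q1*d + q2*d^2 + q3*d^3 + q4*d^4. Requiring Q*f - P = O(d^6) with deg P <= 1 kills the coefficients of d^2..d^5 in Q*f:
  d^2: a_2 + q1*a_1 + q2*a_0 = 0, i.e. -3399/160 + (-441/40)*q1 + (-63/10)*q2 = 0.
  d^3: a_3 + q1*a_2 + q2*a_1 + q3*a_0 = 0, i.e. -23793/640 + (-3399/160)*q1 + (-441/40)*q2 + (-63/10)*q3 = 0.
  d^4: a_4 + q1*a_3 + q2*a_2 + q3*a_1 + q4*a_0 = 0, i.e. -166551/2560 + (-23793/640)*q1 + (-3399/160)*q2 + (-441/40)*q3 + (-63/10)*q4 = 0.
  d^5: a_5 + q1*a_4 + q2*a_3 + q3*a_2 + q4*a_1 = 0, i.e. -1165857/10240 + (-166551/2560)*q1 + (-23793/640)*q2 + (-3399/160)*q3 + (-441/40)*q4 = 0.
Solving this linear system: q1 = 0, q2 = -1133/336, q3 = 0, q4 = 14729/14112.
The numerator is Q*f truncated at degree 1: P0 = a_0 = -63/10; P1 = a_1 + q1*a_0 = -441/40.


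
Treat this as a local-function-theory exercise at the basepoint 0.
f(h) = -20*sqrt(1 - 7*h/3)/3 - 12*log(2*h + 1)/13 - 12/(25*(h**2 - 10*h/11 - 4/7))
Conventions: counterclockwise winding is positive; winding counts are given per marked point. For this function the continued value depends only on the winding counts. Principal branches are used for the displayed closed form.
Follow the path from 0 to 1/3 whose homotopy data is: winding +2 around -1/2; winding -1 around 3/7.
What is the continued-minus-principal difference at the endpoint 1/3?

The rational part is single-valued and drops out of the difference; each branch term changes only by its own monodromy.
(-12/13)*log(1 - h/(-1/2)): each positive loop around -1/2 adds 2*pi*i to the log, so winding +2 contributes (-12/13)*(2)*2*pi*i = -(48/13)*pi*i.
(-20/3)*sqrt(1 - h/(3/7)): winding -1 is odd, the square root flips sign, contributing -2*(-20/3)*sqrt(1 - (1/3)/(3/7)) = -2*(-20/3)*sqrt(2/9) = (40/9)*sqrt(2).
Summing the contributions at h = 1/3 gives ((40/9)*sqrt(2)) - ((48/13)*pi)*i.

Continued minus principal equals ((40/9)*sqrt(2)) - ((48/13)*pi)*i.


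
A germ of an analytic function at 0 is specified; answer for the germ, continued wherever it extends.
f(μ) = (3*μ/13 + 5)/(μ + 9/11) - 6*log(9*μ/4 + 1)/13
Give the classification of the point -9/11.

The point is a pole of order 1.

The denominator factor μ + 9/11 vanishes at -9/11 and appears to the power 1; the numerator there equals 688/143, nonzero, and no other factor vanishes.
The branch terms are analytic at this point.
Hence a pole whose order is the multiplicity, 1.


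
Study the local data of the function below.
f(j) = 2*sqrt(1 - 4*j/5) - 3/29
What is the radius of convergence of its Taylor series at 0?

The radius of convergence is 5/4.

Branch term (2)*sqrt(1 - j/(5/4)): its argument vanishes at j = 5/4, a square-root branch point, modulus 5/4.
The radius of convergence is the smallest modulus among the singular points: 5/4.


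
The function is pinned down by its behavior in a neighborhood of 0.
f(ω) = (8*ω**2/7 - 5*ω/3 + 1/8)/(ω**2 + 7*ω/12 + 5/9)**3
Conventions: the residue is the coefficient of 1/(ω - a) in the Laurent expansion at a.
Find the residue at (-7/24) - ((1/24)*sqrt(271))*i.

The residue is ((9275904/139317577)*sqrt(271))*i.


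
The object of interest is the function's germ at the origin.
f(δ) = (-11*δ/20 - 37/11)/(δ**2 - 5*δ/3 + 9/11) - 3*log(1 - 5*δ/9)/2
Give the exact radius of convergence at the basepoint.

The radius of convergence is (3/11)*sqrt(11).

Denominator factor (δ**2 - 5*δ/3 + 9/11): discriminant -49/99, complex-conjugate roots (5/6) + ((7/66)*sqrt(11))*i and (5/6) - ((7/66)*sqrt(11))*i; poles of order 1, moduli (3/11)*sqrt(11) and (3/11)*sqrt(11).
Branch term (-3/2)*log(1 - δ/(9/5)): its argument vanishes at δ = 9/5, a logarithmic branch point, modulus 9/5.
The radius of convergence is the smallest modulus among the singular points: (3/11)*sqrt(11).


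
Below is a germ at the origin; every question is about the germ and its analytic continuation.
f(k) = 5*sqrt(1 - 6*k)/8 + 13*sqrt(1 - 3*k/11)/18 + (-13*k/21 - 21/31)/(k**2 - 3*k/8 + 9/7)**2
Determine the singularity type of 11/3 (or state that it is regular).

The point is an algebraic (square-root) branch point.

The term (13/18)*sqrt(1 - k/(11/3)) has argument 1 - 11/3/(11/3) = 0 at 11/3: a square-root (algebraic, two-sheeted) branch point; the remaining terms are analytic or single-valued there.
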